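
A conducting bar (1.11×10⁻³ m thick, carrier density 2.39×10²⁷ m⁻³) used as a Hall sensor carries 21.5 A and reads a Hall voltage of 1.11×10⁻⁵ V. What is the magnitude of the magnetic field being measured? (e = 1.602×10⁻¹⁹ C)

From V_H = IB/(n e t), B = V_H n e t / I.
B = (1.11×10⁻⁵)(2.39×10²⁷)(1.602×10⁻¹⁹)(1.11×10⁻³)/21.5 ≈ 0.219 T.

B ≈ 0.219 T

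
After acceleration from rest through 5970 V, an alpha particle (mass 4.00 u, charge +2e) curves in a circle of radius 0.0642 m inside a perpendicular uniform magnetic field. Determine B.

v = √(2|q|V/m) = √(2·3.204×10⁻¹⁹·5970/6.644×10⁻²⁷) ≈ 7.588×10⁵ m/s.
B = mv/(|q|r) = (6.644×10⁻²⁷)(7.588×10⁵)/((3.204×10⁻¹⁹)(0.0642)) ≈ 0.245 T.

B ≈ 0.245 T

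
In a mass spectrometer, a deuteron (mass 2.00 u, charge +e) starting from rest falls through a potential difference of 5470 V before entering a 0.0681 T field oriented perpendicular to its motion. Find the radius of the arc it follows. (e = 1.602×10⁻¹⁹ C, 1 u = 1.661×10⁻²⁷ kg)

Acceleration: |q|V = ½mv² ⇒ v = √(2|q|V/m) = √(2·1.602×10⁻¹⁹·5470/3.322×10⁻²⁷) ≈ 7.263×10⁵ m/s.
In the field: r = mv/(|q|B) = (3.322×10⁻²⁷)(7.263×10⁵)/((1.602×10⁻¹⁹)(0.0681)) ≈ 0.221 m.

r ≈ 0.221 m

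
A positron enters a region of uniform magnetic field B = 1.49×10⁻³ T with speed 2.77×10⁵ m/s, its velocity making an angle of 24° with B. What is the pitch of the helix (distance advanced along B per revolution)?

v∥ = v cosθ = 2.77×10⁵·cos24° ≈ 2.531×10⁵ m/s.
T = 2πm/(|q|B) = 2π(9.109×10⁻³¹)/((1.602×10⁻¹⁹)(1.49×10⁻³)) ≈ 2.398×10⁻⁸ s.
pitch = v∥ T = (2.531×10⁵)(2.398×10⁻⁸) ≈ 6.07×10⁻³ m.

p ≈ 6.07×10⁻³ m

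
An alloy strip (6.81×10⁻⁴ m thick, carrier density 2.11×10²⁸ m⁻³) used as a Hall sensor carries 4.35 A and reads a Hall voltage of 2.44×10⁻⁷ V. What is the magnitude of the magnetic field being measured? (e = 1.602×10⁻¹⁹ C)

B ≈ 0.129 T

From V_H = IB/(n e t), B = V_H n e t / I.
B = (2.44×10⁻⁷)(2.11×10²⁸)(1.602×10⁻¹⁹)(6.81×10⁻⁴)/4.35 ≈ 0.129 T.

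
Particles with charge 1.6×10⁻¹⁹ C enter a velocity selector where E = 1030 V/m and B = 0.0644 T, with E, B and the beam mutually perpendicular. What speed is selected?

Zero net Lorentz force requires |qE| = |q v×B|, i.e. E = vB.
v = E/B = 1030/0.0644 = 1.60×10⁴ m/s.
The result is independent of the particle's charge and mass.

v = 1.60×10⁴ m/s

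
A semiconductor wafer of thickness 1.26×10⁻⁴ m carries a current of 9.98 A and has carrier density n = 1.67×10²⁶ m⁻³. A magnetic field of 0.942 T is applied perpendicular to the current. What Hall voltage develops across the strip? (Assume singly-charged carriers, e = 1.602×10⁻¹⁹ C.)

V_H ≈ 2.79×10⁻³ V

V_H = IB/(n e t).
V_H = (9.98)(0.942)/((1.67×10²⁶)(1.602×10⁻¹⁹)(1.26×10⁻⁴)) ≈ 2.79×10⁻³ V.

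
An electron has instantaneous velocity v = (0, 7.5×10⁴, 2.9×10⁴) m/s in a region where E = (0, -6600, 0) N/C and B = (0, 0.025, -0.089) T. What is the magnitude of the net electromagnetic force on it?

|F| ≈ 1.59×10⁻¹⁵ N

v×B = (-7400, 0, 0) N/C.
E + v×B = (-7400, -6600, 0) N/C.
F = q(E + v×B) = (−1.602×10⁻¹⁹ C)·(-7400, -6600, 0) = (1.19×10⁻¹⁵, 1.06×10⁻¹⁵, 0) N.
|F| = 1.59×10⁻¹⁵ N.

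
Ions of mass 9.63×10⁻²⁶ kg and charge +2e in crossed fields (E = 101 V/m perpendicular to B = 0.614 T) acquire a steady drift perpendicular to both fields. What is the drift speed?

In crossed fields the guiding centre drifts at v_d = |E×B|/B² = E/B, independent of charge and mass.
v_d = 101/0.614 = 164 m/s.

v_d ≈ 164 m/s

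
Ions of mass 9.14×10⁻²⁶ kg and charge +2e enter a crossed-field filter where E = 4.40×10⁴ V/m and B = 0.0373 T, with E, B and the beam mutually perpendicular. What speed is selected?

v = 1.18×10⁶ m/s

Straight-line motion ⇒ electric and magnetic forces cancel, so E = vB.
v = E/B = 4.40×10⁴/0.0373 = 1.18×10⁶ m/s.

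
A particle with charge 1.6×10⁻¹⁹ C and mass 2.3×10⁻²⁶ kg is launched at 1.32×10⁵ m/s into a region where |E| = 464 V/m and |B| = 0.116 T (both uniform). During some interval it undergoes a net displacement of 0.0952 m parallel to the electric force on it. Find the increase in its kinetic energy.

ΔKE ≈ 7.07×10⁻¹⁸ J

The magnetic force is always ⟂ v and does no work; only the electric force changes KE.
ΔKE = F_E · d = |q|E d = (1.6×10⁻¹⁹)(464)(0.0952) ≈ 7.07×10⁻¹⁸ J.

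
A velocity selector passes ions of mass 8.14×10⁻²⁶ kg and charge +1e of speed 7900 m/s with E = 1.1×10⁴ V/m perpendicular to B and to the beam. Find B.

Balance of forces in the selector: qE = qvB ⇒ B = E/v.
B = 1.1×10⁴/7900 = 1.4 T.

B = 1.4 T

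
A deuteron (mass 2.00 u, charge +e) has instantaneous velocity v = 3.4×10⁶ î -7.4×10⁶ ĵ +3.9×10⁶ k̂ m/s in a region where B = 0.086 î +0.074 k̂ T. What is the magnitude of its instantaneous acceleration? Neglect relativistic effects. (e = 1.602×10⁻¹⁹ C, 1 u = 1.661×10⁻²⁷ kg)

v×B = (-5.48×10⁵, 8.38×10⁴, 6.36×10⁵) N/C.
F = q v×B = (1.602×10⁻¹⁹ C)·(-5.48×10⁵, 8.38×10⁴, 6.36×10⁵) = (-8.77×10⁻¹⁴, 1.34×10⁻¹⁴, 1.02×10⁻¹³) N.
|a| = |F|/m = 1.352×10⁻¹³/3.322×10⁻²⁷ ≈ 4.07×10¹³ m/s².

|a| ≈ 4.07×10¹³ m/s²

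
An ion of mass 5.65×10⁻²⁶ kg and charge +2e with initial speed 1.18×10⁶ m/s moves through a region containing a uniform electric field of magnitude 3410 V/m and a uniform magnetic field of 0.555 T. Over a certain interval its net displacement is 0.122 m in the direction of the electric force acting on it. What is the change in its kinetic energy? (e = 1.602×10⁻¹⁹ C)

ΔKE ≈ 1.33×10⁻¹⁶ J

The magnetic force is always ⟂ v and does no work; only the electric force changes KE.
ΔKE = F_E · d = |q|E d = (3.204×10⁻¹⁹)(3410)(0.122) ≈ 1.33×10⁻¹⁶ J.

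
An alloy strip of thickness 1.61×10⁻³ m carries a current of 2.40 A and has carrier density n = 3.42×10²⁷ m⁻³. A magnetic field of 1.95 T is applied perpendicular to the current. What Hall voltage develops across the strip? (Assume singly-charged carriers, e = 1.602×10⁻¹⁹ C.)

V_H ≈ 5.31×10⁻⁶ V

V_H = IB/(n e t).
V_H = (2.40)(1.95)/((3.42×10²⁷)(1.602×10⁻¹⁹)(1.61×10⁻³)) ≈ 5.31×10⁻⁶ V.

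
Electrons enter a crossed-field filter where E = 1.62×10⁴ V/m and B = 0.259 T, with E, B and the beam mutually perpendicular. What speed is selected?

Straight-line motion ⇒ electric and magnetic forces cancel, so E = vB.
v = E/B = 1.62×10⁴/0.259 = 6.25×10⁴ m/s.

v = 6.25×10⁴ m/s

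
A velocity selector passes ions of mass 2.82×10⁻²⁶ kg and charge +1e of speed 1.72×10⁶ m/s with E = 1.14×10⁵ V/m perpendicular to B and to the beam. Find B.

Balance of forces in the selector: qE = qvB ⇒ B = E/v.
B = 1.14×10⁵/1.72×10⁶ = 0.0663 T.

B = 0.0663 T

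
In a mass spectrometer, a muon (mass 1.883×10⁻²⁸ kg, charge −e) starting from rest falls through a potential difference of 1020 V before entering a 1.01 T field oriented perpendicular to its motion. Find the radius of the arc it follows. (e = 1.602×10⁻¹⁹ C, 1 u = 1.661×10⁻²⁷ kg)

r ≈ 1.53×10⁻³ m

Acceleration: |q|V = ½mv² ⇒ v = √(2|q|V/m) = √(2·1.602×10⁻¹⁹·1020/1.883×10⁻²⁸) ≈ 1.317×10⁶ m/s.
In the field: r = mv/(|q|B) = (1.883×10⁻²⁸)(1.317×10⁶)/((1.602×10⁻¹⁹)(1.01)) ≈ 1.53×10⁻³ m.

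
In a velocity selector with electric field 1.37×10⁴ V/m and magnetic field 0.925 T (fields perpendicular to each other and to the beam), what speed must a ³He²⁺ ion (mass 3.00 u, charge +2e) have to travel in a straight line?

v = 1.48×10⁴ m/s

Straight-line motion ⇒ electric and magnetic forces cancel, so E = vB.
v = E/B = 1.37×10⁴/0.925 = 1.48×10⁴ m/s.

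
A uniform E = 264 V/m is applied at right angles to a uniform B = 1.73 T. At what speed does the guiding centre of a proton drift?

v_d ≈ 153 m/s

The steady drift has the magnetic force balancing the electric force, so v_d = E/B.
v_d = 264/1.73 = 153 m/s.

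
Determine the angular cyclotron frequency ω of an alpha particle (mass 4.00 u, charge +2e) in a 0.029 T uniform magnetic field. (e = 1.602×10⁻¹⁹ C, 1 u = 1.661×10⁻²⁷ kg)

ω ≈ 1.4×10⁶ rad/s

ω = |q|B/m.
ω = (3.204×10⁻¹⁹)(0.029)/6.644×10⁻²⁷ ≈ 1.4×10⁶ rad/s.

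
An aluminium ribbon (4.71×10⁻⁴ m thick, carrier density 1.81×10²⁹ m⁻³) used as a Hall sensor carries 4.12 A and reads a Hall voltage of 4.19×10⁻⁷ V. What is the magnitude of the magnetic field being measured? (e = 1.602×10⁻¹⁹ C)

B ≈ 1.39 T

From V_H = IB/(n e t), B = V_H n e t / I.
B = (4.19×10⁻⁷)(1.81×10²⁹)(1.602×10⁻¹⁹)(4.71×10⁻⁴)/4.12 ≈ 1.39 T.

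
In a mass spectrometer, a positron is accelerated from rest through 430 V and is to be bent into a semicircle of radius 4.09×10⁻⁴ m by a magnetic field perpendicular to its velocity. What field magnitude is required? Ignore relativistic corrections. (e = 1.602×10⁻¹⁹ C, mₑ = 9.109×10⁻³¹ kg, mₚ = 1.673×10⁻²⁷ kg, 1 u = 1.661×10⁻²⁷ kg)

v = √(2|q|V/m) = √(2·1.602×10⁻¹⁹·430/9.109×10⁻³¹) ≈ 1.230×10⁷ m/s.
B = mv/(|q|r) = (9.109×10⁻³¹)(1.230×10⁷)/((1.602×10⁻¹⁹)(4.09×10⁻⁴)) ≈ 0.171 T.

B ≈ 0.171 T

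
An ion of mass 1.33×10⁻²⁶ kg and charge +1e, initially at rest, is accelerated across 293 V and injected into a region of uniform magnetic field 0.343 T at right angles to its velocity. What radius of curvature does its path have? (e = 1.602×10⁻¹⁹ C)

r ≈ 0.0203 m

Acceleration: |q|V = ½mv² ⇒ v = √(2|q|V/m) = √(2·1.602×10⁻¹⁹·293/1.33×10⁻²⁶) ≈ 8.401×10⁴ m/s.
In the field: r = mv/(|q|B) = (1.33×10⁻²⁶)(8.401×10⁴)/((1.602×10⁻¹⁹)(0.343)) ≈ 0.0203 m.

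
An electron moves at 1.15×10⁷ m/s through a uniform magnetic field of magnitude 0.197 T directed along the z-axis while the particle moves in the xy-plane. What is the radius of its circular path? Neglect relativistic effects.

The magnetic force provides the centripetal force: |q|vB = mv²/r.
r = mv/(|q|B) = (9.109×10⁻³¹)(1.15×10⁷)/((1.602×10⁻¹⁹)(0.197)) ≈ 3.32×10⁻⁴ m.

r ≈ 3.32×10⁻⁴ m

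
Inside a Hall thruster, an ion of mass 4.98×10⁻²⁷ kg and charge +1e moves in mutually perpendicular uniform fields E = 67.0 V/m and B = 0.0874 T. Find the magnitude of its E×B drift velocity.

The E×B drift speed is v_d = E/B.
v_d = 67.0/0.0874 = 767 m/s.

v_d ≈ 767 m/s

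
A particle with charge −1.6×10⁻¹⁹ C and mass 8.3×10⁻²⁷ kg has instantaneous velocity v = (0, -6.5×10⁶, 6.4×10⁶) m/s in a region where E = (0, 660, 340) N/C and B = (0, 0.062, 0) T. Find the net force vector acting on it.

F ≈ (6.35×10⁻¹⁴, -1.06×10⁻¹⁶, -5.44×10⁻¹⁷) N

v×B = (-3.97×10⁵, 0, 0) N/C.
E + v×B = (-3.97×10⁵, 660, 340) N/C.
F = q(E + v×B) = (−1.6×10⁻¹⁹ C)·(-3.97×10⁵, 660, 340) = (6.35×10⁻¹⁴, -1.06×10⁻¹⁶, -5.44×10⁻¹⁷) N.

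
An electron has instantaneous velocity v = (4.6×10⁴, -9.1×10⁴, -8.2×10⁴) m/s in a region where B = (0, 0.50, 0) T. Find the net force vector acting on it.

F ≈ (-6.57×10⁻¹⁵, 0, -3.68×10⁻¹⁵) N

v×B = (4.10×10⁴, 0, 2.30×10⁴) N/C.
F = q v×B = (−1.602×10⁻¹⁹ C)·(4.10×10⁴, 0, 2.30×10⁴) = (-6.57×10⁻¹⁵, 0, -3.68×10⁻¹⁵) N.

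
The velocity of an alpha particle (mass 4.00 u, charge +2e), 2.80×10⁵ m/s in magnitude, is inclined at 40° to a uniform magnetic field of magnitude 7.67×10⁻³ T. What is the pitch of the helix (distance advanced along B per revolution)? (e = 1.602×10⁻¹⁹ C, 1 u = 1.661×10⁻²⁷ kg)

v∥ = v cosθ = 2.80×10⁵·cos40° ≈ 2.145×10⁵ m/s.
T = 2πm/(|q|B) = 2π(6.644×10⁻²⁷)/((3.204×10⁻¹⁹)(7.67×10⁻³)) ≈ 1.699×10⁻⁵ s.
pitch = v∥ T = (2.145×10⁵)(1.699×10⁻⁵) ≈ 3.64 m.

p ≈ 3.64 m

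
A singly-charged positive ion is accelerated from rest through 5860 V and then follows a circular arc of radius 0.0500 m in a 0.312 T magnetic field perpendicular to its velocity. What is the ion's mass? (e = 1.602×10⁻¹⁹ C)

Combine |q|V = ½mv² and r = mv/(|q|B): eliminate v to get m = qB²r²/(2V).
m = (1.602×10⁻¹⁹)(0.312)²(0.0500)²/(2·5860) ≈ 3.33×10⁻²⁷ kg.

m ≈ 3.33×10⁻²⁷ kg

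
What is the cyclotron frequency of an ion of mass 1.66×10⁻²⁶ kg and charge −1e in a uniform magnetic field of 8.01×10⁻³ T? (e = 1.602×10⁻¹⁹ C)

f ≈ 1.23×10⁴ Hz

f = |q|B/(2πm).
f = (1.602×10⁻¹⁹)(8.01×10⁻³)/(2π·1.66×10⁻²⁶) ≈ 1.23×10⁴ Hz.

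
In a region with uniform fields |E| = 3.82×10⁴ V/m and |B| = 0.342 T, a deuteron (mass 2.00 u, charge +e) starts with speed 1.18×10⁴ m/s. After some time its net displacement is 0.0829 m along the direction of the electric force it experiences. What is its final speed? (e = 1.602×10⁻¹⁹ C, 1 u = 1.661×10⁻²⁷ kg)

B does no work; ΔKE = |q|E d.
½mv_f² = ½mv₀² + |q|Ed = ½(3.322×10⁻²⁷)(1.18×10⁴)² + (1.602×10⁻¹⁹)(3.82×10⁴)(0.0829) ≈ 2.313×10⁻¹⁹ J + 5.073×10⁻¹⁶ J ≈ 5.075×10⁻¹⁶ J.
v_f = √(2·5.075×10⁻¹⁶/3.322×10⁻²⁷) ≈ 5.53×10⁵ m/s.

v_f ≈ 5.53×10⁵ m/s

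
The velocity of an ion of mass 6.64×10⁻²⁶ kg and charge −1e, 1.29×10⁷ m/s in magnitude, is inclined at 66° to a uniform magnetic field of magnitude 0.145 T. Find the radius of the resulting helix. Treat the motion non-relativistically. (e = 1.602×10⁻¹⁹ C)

v⊥ = v sinθ = 1.29×10⁷·sin66° ≈ 1.178×10⁷ m/s.
r = m v⊥/(|q|B) = (6.64×10⁻²⁶)(1.178×10⁷)/((1.602×10⁻¹⁹)(0.145)) ≈ 33.7 m.

r ≈ 33.7 m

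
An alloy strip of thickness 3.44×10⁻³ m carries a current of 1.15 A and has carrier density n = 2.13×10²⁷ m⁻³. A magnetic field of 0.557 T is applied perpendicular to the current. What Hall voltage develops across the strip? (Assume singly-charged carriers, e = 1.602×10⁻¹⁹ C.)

V_H ≈ 5.46×10⁻⁷ V

V_H = IB/(n e t).
V_H = (1.15)(0.557)/((2.13×10²⁷)(1.602×10⁻¹⁹)(3.44×10⁻³)) ≈ 5.46×10⁻⁷ V.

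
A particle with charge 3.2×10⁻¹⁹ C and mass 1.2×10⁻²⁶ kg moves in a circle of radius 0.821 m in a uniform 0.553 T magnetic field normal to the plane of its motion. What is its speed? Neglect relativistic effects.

v ≈ 1.21×10⁷ m/s

From |q|vB = mv²/r, v = |q|Br/m.
v = (3.2×10⁻¹⁹)(0.553)(0.821)/1.2×10⁻²⁶ ≈ 1.21×10⁷ m/s.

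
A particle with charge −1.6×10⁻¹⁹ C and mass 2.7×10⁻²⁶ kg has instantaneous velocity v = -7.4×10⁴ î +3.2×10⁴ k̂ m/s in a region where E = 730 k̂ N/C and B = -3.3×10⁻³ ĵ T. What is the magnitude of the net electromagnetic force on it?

v×B = (106, 0, 244) N/C.
E + v×B = (106, 0, 974) N/C.
F = q(E + v×B) = (−1.6×10⁻¹⁹ C)·(106, 0, 974) = (-1.69×10⁻¹⁷, 0, -1.56×10⁻¹⁶) N.
|F| = 1.57×10⁻¹⁶ N.

|F| ≈ 1.57×10⁻¹⁶ N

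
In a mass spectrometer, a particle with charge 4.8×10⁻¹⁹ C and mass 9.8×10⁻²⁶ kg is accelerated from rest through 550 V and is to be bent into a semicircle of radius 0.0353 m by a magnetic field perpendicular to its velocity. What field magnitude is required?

B ≈ 0.425 T

v = √(2|q|V/m) = √(2·4.8×10⁻¹⁹·550/9.8×10⁻²⁶) ≈ 7.340×10⁴ m/s.
B = mv/(|q|r) = (9.8×10⁻²⁶)(7.340×10⁴)/((4.8×10⁻¹⁹)(0.0353)) ≈ 0.425 T.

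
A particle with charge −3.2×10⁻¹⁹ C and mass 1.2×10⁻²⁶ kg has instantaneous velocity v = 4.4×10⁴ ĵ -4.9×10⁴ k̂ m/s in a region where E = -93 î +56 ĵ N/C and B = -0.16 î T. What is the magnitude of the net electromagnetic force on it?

|F| ≈ 3.39×10⁻¹⁵ N

v×B = (0, 7840, 7040) N/C.
E + v×B = (-93.0, 7900, 7040) N/C.
F = q(E + v×B) = (−3.2×10⁻¹⁹ C)·(-93.0, 7900, 7040) = (2.98×10⁻¹⁷, -2.53×10⁻¹⁵, -2.25×10⁻¹⁵) N.
|F| = 3.39×10⁻¹⁵ N.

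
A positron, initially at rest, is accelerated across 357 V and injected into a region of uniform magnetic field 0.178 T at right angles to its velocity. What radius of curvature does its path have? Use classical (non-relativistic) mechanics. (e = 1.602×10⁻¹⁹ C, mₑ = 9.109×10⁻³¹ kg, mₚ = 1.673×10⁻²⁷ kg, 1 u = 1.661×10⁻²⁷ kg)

r ≈ 3.58×10⁻⁴ m

Acceleration: |q|V = ½mv² ⇒ v = √(2|q|V/m) = √(2·1.602×10⁻¹⁹·357/9.109×10⁻³¹) ≈ 1.121×10⁷ m/s.
In the field: r = mv/(|q|B) = (9.109×10⁻³¹)(1.121×10⁷)/((1.602×10⁻¹⁹)(0.178)) ≈ 3.58×10⁻⁴ m.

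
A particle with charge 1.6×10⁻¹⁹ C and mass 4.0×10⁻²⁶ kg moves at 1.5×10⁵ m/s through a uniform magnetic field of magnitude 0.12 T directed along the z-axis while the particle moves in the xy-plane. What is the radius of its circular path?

r ≈ 0.31 m

The magnetic force provides the centripetal force: |q|vB = mv²/r.
r = mv/(|q|B) = (4.0×10⁻²⁶)(1.5×10⁵)/((1.6×10⁻¹⁹)(0.12)) ≈ 0.31 m.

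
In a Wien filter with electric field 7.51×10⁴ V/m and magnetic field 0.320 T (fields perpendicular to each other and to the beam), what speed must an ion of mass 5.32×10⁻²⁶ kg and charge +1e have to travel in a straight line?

For undeflected motion the electric and magnetic forces balance: qE = qvB.
v = E/B = 7.51×10⁴/0.320 = 2.35×10⁵ m/s.
The result is independent of the particle's charge and mass.

v = 2.35×10⁵ m/s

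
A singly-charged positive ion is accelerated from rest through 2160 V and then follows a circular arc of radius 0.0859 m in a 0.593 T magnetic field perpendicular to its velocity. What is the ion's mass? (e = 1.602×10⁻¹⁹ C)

m ≈ 9.62×10⁻²⁶ kg

Combine |q|V = ½mv² and r = mv/(|q|B): eliminate v to get m = qB²r²/(2V).
m = (1.602×10⁻¹⁹)(0.593)²(0.0859)²/(2·2160) ≈ 9.62×10⁻²⁶ kg.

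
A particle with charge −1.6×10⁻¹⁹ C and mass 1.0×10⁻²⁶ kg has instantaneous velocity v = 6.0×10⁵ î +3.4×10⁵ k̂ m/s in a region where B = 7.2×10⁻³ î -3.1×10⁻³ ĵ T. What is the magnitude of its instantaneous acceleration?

v×B = (1050, 2450, -1860) N/C.
F = q v×B = (−1.6×10⁻¹⁹ C)·(1050, 2450, -1860) = (-1.69×10⁻¹⁶, -3.92×10⁻¹⁶, 2.98×10⁻¹⁶) N.
|a| = |F|/m = 5.200×10⁻¹⁶/1.0×10⁻²⁶ ≈ 5.20×10¹⁰ m/s².

|a| ≈ 5.20×10¹⁰ m/s²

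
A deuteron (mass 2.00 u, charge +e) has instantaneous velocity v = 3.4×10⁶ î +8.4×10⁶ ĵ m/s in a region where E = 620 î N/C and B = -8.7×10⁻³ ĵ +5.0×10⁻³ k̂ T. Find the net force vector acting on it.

F ≈ (6.83×10⁻¹⁵, -2.72×10⁻¹⁵, -4.74×10⁻¹⁵) N

v×B = (4.20×10⁴, -1.70×10⁴, -2.96×10⁴) N/C.
E + v×B = (4.26×10⁴, -1.70×10⁴, -2.96×10⁴) N/C.
F = q(E + v×B) = (1.602×10⁻¹⁹ C)·(4.26×10⁴, -1.70×10⁴, -2.96×10⁴) = (6.83×10⁻¹⁵, -2.72×10⁻¹⁵, -4.74×10⁻¹⁵) N.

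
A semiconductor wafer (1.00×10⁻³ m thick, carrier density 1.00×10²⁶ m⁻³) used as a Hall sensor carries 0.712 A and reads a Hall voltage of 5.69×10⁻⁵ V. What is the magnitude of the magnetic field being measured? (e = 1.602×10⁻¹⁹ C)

B ≈ 1.28 T

From V_H = IB/(n e t), B = V_H n e t / I.
B = (5.69×10⁻⁵)(1.00×10²⁶)(1.602×10⁻¹⁹)(1.00×10⁻³)/0.712 ≈ 1.28 T.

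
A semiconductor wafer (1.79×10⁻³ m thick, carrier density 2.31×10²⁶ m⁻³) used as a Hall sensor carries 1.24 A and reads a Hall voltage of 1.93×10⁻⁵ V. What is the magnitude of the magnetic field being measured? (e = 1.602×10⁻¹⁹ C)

From V_H = IB/(n e t), B = V_H n e t / I.
B = (1.93×10⁻⁵)(2.31×10²⁶)(1.602×10⁻¹⁹)(1.79×10⁻³)/1.24 ≈ 1.03 T.

B ≈ 1.03 T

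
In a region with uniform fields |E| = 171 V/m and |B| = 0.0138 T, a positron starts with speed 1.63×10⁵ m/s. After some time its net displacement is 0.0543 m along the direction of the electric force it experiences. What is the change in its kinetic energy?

The magnetic force is always ⟂ v and does no work; only the electric force changes KE.
ΔKE = F_E · d = |q|E d = (1.602×10⁻¹⁹)(171)(0.0543) ≈ 1.49×10⁻¹⁸ J.

ΔKE ≈ 1.49×10⁻¹⁸ J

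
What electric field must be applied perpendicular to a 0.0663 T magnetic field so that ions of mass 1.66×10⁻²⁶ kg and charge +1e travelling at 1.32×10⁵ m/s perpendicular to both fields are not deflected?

E = 8750 V/m

For straight-line motion qE = qvB, so E = vB.
E = 1.32×10⁵ × 0.0663 = 8750 V/m.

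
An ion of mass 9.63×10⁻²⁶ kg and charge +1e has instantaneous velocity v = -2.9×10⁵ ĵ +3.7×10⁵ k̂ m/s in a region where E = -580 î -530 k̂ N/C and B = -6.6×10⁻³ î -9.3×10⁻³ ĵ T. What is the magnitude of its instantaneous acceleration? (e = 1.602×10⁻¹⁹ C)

|a| ≈ 7.46×10⁹ m/s²

v×B = (3440, -2440, -1910) N/C.
E + v×B = (2860, -2440, -2440) N/C.
F = q(E + v×B) = (1.602×10⁻¹⁹ C)·(2860, -2440, -2440) = (4.58×10⁻¹⁶, -3.91×10⁻¹⁶, -3.92×10⁻¹⁶) N.
|a| = |F|/m = 7.186×10⁻¹⁶/9.63×10⁻²⁶ ≈ 7.46×10⁹ m/s².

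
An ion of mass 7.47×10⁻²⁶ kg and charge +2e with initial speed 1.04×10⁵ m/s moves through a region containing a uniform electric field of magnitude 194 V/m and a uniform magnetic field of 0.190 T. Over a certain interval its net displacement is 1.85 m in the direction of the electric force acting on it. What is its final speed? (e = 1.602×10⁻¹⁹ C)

B does no work; ΔKE = |q|E d.
½mv_f² = ½mv₀² + |q|Ed = ½(7.47×10⁻²⁶)(1.04×10⁵)² + (3.204×10⁻¹⁹)(194)(1.85) ≈ 4.040×10⁻¹⁶ J + 1.150×10⁻¹⁶ J ≈ 5.190×10⁻¹⁶ J.
v_f = √(2·5.190×10⁻¹⁶/7.47×10⁻²⁶) ≈ 1.18×10⁵ m/s.

v_f ≈ 1.18×10⁵ m/s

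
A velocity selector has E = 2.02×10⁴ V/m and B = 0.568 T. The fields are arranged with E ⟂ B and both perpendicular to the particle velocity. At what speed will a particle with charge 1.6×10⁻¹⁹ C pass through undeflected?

For undeflected motion the electric and magnetic forces balance: qE = qvB.
v = E/B = 2.02×10⁴/0.568 = 3.56×10⁴ m/s.

v = 3.56×10⁴ m/s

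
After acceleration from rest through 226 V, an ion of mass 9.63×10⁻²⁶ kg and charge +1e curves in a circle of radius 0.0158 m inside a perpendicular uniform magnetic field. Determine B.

B ≈ 1.04 T

v = √(2|q|V/m) = √(2·1.602×10⁻¹⁹·226/9.63×10⁻²⁶) ≈ 2.742×10⁴ m/s.
B = mv/(|q|r) = (9.63×10⁻²⁶)(2.742×10⁴)/((1.602×10⁻¹⁹)(0.0158)) ≈ 1.04 T.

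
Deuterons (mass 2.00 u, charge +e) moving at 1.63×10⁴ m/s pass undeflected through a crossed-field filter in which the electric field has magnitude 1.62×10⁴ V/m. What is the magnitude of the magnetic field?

B = 0.994 T

Balance of forces in the selector: qE = qvB ⇒ B = E/v.
B = 1.62×10⁴/1.63×10⁴ = 0.994 T.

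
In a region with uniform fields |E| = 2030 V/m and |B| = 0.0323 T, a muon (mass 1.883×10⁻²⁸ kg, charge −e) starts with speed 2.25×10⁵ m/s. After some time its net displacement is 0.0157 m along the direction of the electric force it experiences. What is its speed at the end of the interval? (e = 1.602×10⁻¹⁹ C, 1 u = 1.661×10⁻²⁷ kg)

B does no work; ΔKE = |q|E d.
½mv_f² = ½mv₀² + |q|Ed = ½(1.883×10⁻²⁸)(2.25×10⁵)² + (1.602×10⁻¹⁹)(2030)(0.0157) ≈ 4.766×10⁻¹⁸ J + 5.106×10⁻¹⁸ J ≈ 9.872×10⁻¹⁸ J.
v_f = √(2·9.872×10⁻¹⁸/1.883×10⁻²⁸) ≈ 3.24×10⁵ m/s.

v_f ≈ 3.24×10⁵ m/s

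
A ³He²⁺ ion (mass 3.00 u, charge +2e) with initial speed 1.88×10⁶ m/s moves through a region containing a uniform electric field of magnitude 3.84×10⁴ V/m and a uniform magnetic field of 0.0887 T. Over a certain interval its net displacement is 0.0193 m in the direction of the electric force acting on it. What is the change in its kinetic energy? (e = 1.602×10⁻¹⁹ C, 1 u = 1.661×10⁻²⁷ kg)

The magnetic force is always ⟂ v and does no work; only the electric force changes KE.
ΔKE = F_E · d = |q|E d = (3.204×10⁻¹⁹)(3.84×10⁴)(0.0193) ≈ 2.37×10⁻¹⁶ J.

ΔKE ≈ 2.37×10⁻¹⁶ J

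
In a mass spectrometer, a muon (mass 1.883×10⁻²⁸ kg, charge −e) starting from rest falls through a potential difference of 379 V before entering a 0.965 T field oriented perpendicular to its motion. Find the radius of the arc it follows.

r ≈ 9.78×10⁻⁴ m

Acceleration: |q|V = ½mv² ⇒ v = √(2|q|V/m) = √(2·1.602×10⁻¹⁹·379/1.883×10⁻²⁸) ≈ 8.030×10⁵ m/s.
In the field: r = mv/(|q|B) = (1.883×10⁻²⁸)(8.030×10⁵)/((1.602×10⁻¹⁹)(0.965)) ≈ 9.78×10⁻⁴ m.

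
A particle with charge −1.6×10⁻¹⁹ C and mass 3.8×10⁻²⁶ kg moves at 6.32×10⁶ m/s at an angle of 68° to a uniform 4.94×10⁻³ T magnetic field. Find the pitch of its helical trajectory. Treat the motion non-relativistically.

v∥ = v cosθ = 6.32×10⁶·cos68° ≈ 2.368×10⁶ m/s.
T = 2πm/(|q|B) = 2π(3.8×10⁻²⁶)/((1.6×10⁻¹⁹)(4.94×10⁻³)) ≈ 3.021×10⁻⁴ s.
pitch = v∥ T = (2.368×10⁶)(3.021×10⁻⁴) ≈ 715 m.

p ≈ 715 m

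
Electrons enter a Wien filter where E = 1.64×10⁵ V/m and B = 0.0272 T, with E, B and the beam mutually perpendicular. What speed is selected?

For undeflected motion the electric and magnetic forces balance: qE = qvB.
v = E/B = 1.64×10⁵/0.0272 = 6.03×10⁶ m/s.

v = 6.03×10⁶ m/s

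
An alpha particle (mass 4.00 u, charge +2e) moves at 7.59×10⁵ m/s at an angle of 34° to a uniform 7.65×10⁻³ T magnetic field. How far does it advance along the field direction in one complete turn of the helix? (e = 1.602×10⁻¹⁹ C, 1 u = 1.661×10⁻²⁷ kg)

p ≈ 10.7 m

v∥ = v cosθ = 7.59×10⁵·cos34° ≈ 6.292×10⁵ m/s.
T = 2πm/(|q|B) = 2π(6.644×10⁻²⁷)/((3.204×10⁻¹⁹)(7.65×10⁻³)) ≈ 1.703×10⁻⁵ s.
pitch = v∥ T = (6.292×10⁵)(1.703×10⁻⁵) ≈ 10.7 m.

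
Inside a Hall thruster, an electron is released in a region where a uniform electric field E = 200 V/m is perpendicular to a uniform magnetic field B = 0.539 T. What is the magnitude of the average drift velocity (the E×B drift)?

v_d ≈ 371 m/s

The steady drift has the magnetic force balancing the electric force, so v_d = E/B.
v_d = 200/0.539 = 371 m/s.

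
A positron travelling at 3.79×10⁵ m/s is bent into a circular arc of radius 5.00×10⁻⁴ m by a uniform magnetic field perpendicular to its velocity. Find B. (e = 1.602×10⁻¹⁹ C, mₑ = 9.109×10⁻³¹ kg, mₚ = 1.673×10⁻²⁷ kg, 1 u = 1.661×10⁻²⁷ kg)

B ≈ 4.31×10⁻³ T

From |q|vB = mv²/r, B = mv/(|q|r).
B = (9.109×10⁻³¹)(3.79×10⁵)/((1.602×10⁻¹⁹)(5.00×10⁻⁴)) ≈ 4.31×10⁻³ T.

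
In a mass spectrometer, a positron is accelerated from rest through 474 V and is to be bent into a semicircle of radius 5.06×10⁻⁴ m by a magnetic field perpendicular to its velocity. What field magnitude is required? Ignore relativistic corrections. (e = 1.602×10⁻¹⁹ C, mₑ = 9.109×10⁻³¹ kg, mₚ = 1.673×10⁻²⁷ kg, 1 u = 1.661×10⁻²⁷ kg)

B ≈ 0.145 T

v = √(2|q|V/m) = √(2·1.602×10⁻¹⁹·474/9.109×10⁻³¹) ≈ 1.291×10⁷ m/s.
B = mv/(|q|r) = (9.109×10⁻³¹)(1.291×10⁷)/((1.602×10⁻¹⁹)(5.06×10⁻⁴)) ≈ 0.145 T.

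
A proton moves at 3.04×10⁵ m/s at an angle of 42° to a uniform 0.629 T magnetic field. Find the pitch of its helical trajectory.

v∥ = v cosθ = 3.04×10⁵·cos42° ≈ 2.259×10⁵ m/s.
T = 2πm/(|q|B) = 2π(1.673×10⁻²⁷)/((1.602×10⁻¹⁹)(0.629)) ≈ 1.043×10⁻⁷ s.
pitch = v∥ T = (2.259×10⁵)(1.043×10⁻⁷) ≈ 0.0236 m.

p ≈ 0.0236 m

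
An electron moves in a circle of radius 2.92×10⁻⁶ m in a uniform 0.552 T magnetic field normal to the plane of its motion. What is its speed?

From |q|vB = mv²/r, v = |q|Br/m.
v = (1.602×10⁻¹⁹)(0.552)(2.92×10⁻⁶)/9.109×10⁻³¹ ≈ 2.83×10⁵ m/s.

v ≈ 2.83×10⁵ m/s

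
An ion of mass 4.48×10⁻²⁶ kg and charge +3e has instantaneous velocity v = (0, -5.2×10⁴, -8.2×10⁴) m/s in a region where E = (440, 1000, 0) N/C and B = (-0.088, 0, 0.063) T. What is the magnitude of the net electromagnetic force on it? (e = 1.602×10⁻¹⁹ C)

|F| ≈ 4.72×10⁻¹⁵ N

v×B = (-3280, 7220, -4580) N/C.
E + v×B = (-2840, 8220, -4580) N/C.
F = q(E + v×B) = (4.806×10⁻¹⁹ C)·(-2840, 8220, -4580) = (-1.36×10⁻¹⁵, 3.95×10⁻¹⁵, -2.20×10⁻¹⁵) N.
|F| = 4.72×10⁻¹⁵ N.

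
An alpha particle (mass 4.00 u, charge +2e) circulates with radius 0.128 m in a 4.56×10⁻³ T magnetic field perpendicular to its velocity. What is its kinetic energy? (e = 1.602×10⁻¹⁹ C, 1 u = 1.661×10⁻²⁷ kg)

KE ≈ 16.4 eV

v = |q|Br/m, then KE = ½mv² = (qBr)²/(2m).
v = (3.204×10⁻¹⁹)(4.56×10⁻³)(0.128)/6.644×10⁻²⁷ ≈ 2.815×10⁴ m/s.
KE = ½(6.644×10⁻²⁷)(2.815×10⁴)² ≈ 2.63×10⁻¹⁸ J = 16.4 eV.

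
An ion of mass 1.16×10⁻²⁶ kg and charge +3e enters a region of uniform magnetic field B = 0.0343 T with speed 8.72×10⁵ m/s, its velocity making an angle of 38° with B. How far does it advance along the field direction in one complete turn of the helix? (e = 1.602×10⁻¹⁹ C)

v∥ = v cosθ = 8.72×10⁵·cos38° ≈ 6.871×10⁵ m/s.
T = 2πm/(|q|B) = 2π(1.16×10⁻²⁶)/((4.806×10⁻¹⁹)(0.0343)) ≈ 4.421×10⁻⁶ s.
pitch = v∥ T = (6.871×10⁵)(4.421×10⁻⁶) ≈ 3.04 m.

p ≈ 3.04 m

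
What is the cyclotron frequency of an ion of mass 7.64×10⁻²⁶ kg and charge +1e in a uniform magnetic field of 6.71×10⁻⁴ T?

f = |q|B/(2πm).
f = (1.602×10⁻¹⁹)(6.71×10⁻⁴)/(2π·7.64×10⁻²⁶) ≈ 224 Hz.

f ≈ 224 Hz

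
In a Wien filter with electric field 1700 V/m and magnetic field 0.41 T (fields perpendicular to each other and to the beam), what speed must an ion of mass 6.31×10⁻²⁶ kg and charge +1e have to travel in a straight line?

v = 4100 m/s

Zero net Lorentz force requires |qE| = |q v×B|, i.e. E = vB.
v = E/B = 1700/0.41 = 4100 m/s.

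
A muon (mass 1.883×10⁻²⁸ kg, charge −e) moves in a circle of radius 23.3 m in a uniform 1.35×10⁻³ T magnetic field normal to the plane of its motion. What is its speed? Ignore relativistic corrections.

From |q|vB = mv²/r, v = |q|Br/m.
v = (1.602×10⁻¹⁹)(1.35×10⁻³)(23.3)/1.883×10⁻²⁸ ≈ 2.68×10⁷ m/s.

v ≈ 2.68×10⁷ m/s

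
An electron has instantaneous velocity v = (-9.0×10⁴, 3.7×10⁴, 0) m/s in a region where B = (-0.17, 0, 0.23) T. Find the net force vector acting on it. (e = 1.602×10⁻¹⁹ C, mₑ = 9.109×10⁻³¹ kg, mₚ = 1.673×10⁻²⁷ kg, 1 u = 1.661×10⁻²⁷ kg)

F ≈ (-1.36×10⁻¹⁵, -3.32×10⁻¹⁵, -1.01×10⁻¹⁵) N

v×B = (8510, 2.07×10⁴, 6290) N/C.
F = q v×B = (−1.602×10⁻¹⁹ C)·(8510, 2.07×10⁴, 6290) = (-1.36×10⁻¹⁵, -3.32×10⁻¹⁵, -1.01×10⁻¹⁵) N.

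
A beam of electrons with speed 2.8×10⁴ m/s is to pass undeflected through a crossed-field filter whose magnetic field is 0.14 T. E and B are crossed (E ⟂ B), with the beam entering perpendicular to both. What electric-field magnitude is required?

For straight-line motion qE = qvB, so E = vB.
E = 2.8×10⁴ × 0.14 = 3900 V/m.

E = 3900 V/m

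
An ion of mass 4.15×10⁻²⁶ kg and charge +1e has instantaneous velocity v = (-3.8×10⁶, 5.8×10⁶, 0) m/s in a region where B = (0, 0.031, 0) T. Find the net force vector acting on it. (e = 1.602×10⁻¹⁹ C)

v×B = (0, 0, -1.18×10⁵) N/C.
F = q v×B = (1.602×10⁻¹⁹ C)·(0, 0, -1.18×10⁵) = (0, 0, -1.89×10⁻¹⁴) N.

F ≈ (0, 0, -1.89×10⁻¹⁴) N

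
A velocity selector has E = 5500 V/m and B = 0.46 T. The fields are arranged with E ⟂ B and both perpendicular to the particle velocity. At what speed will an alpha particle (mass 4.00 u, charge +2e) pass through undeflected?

v = 1.2×10⁴ m/s

For undeflected motion the electric and magnetic forces balance: qE = qvB.
v = E/B = 5500/0.46 = 1.2×10⁴ m/s.
The result is independent of the particle's charge and mass.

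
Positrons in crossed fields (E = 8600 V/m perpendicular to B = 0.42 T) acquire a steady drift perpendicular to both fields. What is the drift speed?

The E×B drift speed is v_d = E/B.
v_d = 8600/0.42 = 2.0×10⁴ m/s.

v_d ≈ 2.0×10⁴ m/s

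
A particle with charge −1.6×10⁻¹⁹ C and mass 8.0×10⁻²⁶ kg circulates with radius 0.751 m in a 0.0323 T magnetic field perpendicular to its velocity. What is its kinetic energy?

KE ≈ 9.41×10⁻¹⁷ J

v = |q|Br/m, then KE = ½mv² = (qBr)²/(2m).
v = (1.6×10⁻¹⁹)(0.0323)(0.751)/8.0×10⁻²⁶ ≈ 4.851×10⁴ m/s.
KE = ½(8.0×10⁻²⁶)(4.851×10⁴)² ≈ 9.41×10⁻¹⁷ J.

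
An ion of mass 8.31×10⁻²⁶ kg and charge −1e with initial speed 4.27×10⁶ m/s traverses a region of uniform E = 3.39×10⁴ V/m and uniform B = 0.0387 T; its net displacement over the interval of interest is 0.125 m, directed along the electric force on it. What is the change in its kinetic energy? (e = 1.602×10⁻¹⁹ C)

ΔKE ≈ 6.79×10⁻¹⁶ J

The magnetic force is always ⟂ v and does no work; only the electric force changes KE.
ΔKE = F_E · d = |q|E d = (1.602×10⁻¹⁹)(3.39×10⁴)(0.125) ≈ 6.79×10⁻¹⁶ J.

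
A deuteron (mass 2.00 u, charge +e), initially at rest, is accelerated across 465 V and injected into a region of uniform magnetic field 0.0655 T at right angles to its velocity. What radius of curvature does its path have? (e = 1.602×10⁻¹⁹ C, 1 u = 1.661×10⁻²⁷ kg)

Acceleration: |q|V = ½mv² ⇒ v = √(2|q|V/m) = √(2·1.602×10⁻¹⁹·465/3.322×10⁻²⁷) ≈ 2.118×10⁵ m/s.
In the field: r = mv/(|q|B) = (3.322×10⁻²⁷)(2.118×10⁵)/((1.602×10⁻¹⁹)(0.0655)) ≈ 0.0670 m.

r ≈ 0.0670 m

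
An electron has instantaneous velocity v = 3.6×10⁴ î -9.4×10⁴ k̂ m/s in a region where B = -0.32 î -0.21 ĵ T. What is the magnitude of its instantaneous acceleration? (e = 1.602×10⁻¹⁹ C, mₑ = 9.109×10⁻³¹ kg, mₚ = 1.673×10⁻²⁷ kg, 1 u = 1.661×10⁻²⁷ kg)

|a| ≈ 6.47×10¹⁵ m/s²

v×B = (-1.97×10⁴, 3.01×10⁴, -7560) N/C.
F = q v×B = (−1.602×10⁻¹⁹ C)·(-1.97×10⁴, 3.01×10⁴, -7560) = (3.16×10⁻¹⁵, -4.82×10⁻¹⁵, 1.21×10⁻¹⁵) N.
|a| = |F|/m = 5.890×10⁻¹⁵/9.109×10⁻³¹ ≈ 6.47×10¹⁵ m/s².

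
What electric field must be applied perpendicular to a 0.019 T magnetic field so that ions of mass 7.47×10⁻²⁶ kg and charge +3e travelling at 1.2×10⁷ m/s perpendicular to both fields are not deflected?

E = 2.3×10⁵ V/m

For straight-line motion qE = qvB, so E = vB.
E = 1.2×10⁷ × 0.019 = 2.3×10⁵ V/m.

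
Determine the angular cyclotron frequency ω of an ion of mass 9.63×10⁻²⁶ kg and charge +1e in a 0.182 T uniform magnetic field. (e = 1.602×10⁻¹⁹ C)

ω ≈ 3.03×10⁵ rad/s

ω = |q|B/m.
ω = (1.602×10⁻¹⁹)(0.182)/9.63×10⁻²⁶ ≈ 3.03×10⁵ rad/s.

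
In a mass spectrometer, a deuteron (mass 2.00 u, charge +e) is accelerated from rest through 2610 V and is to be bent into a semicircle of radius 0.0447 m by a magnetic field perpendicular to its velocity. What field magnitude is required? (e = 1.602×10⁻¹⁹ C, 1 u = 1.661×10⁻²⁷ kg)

B ≈ 0.233 T

v = √(2|q|V/m) = √(2·1.602×10⁻¹⁹·2610/3.322×10⁻²⁷) ≈ 5.017×10⁵ m/s.
B = mv/(|q|r) = (3.322×10⁻²⁷)(5.017×10⁵)/((1.602×10⁻¹⁹)(0.0447)) ≈ 0.233 T.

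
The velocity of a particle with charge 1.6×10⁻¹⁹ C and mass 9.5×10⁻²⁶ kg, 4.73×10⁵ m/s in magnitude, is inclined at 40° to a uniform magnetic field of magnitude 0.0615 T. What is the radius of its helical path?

r ≈ 2.94 m

v⊥ = v sinθ = 4.73×10⁵·sin40° ≈ 3.040×10⁵ m/s.
r = m v⊥/(|q|B) = (9.5×10⁻²⁶)(3.040×10⁵)/((1.6×10⁻¹⁹)(0.0615)) ≈ 2.94 m.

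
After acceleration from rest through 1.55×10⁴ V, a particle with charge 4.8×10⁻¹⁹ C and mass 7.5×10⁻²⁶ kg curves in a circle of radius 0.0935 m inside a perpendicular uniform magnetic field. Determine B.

v = √(2|q|V/m) = √(2·4.8×10⁻¹⁹·1.55×10⁴/7.5×10⁻²⁶) ≈ 4.454×10⁵ m/s.
B = mv/(|q|r) = (7.5×10⁻²⁶)(4.454×10⁵)/((4.8×10⁻¹⁹)(0.0935)) ≈ 0.744 T.

B ≈ 0.744 T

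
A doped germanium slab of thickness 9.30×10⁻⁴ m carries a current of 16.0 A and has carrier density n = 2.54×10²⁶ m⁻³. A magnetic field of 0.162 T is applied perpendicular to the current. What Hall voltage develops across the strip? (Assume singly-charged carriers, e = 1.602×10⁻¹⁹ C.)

V_H ≈ 6.85×10⁻⁵ V

V_H = IB/(n e t).
V_H = (16.0)(0.162)/((2.54×10²⁶)(1.602×10⁻¹⁹)(9.30×10⁻⁴)) ≈ 6.85×10⁻⁵ V.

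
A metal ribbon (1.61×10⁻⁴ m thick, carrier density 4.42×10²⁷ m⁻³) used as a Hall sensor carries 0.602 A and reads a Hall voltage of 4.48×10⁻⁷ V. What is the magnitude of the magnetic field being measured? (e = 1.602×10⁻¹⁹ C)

B ≈ 0.0848 T

From V_H = IB/(n e t), B = V_H n e t / I.
B = (4.48×10⁻⁷)(4.42×10²⁷)(1.602×10⁻¹⁹)(1.61×10⁻⁴)/0.602 ≈ 0.0848 T.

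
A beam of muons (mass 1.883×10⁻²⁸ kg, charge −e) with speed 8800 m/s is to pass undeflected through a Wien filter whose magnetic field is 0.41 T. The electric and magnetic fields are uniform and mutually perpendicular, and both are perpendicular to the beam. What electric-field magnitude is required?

For straight-line motion qE = qvB, so E = vB.
E = 8800 × 0.41 = 3600 V/m.

E = 3600 V/m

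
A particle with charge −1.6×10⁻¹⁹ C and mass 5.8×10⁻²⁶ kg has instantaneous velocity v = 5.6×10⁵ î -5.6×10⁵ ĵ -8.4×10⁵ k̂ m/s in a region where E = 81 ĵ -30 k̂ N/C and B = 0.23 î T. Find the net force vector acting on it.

v×B = (0, -1.93×10⁵, 1.29×10⁵) N/C.
E + v×B = (0, -1.93×10⁵, 1.29×10⁵) N/C.
F = q(E + v×B) = (−1.6×10⁻¹⁹ C)·(0, -1.93×10⁵, 1.29×10⁵) = (0, 3.09×10⁻¹⁴, -2.06×10⁻¹⁴) N.

F ≈ (0, 3.09×10⁻¹⁴, -2.06×10⁻¹⁴) N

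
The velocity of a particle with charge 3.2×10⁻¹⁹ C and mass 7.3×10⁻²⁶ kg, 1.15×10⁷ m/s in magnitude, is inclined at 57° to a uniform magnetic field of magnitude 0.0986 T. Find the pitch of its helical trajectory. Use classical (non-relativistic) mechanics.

p ≈ 91.1 m

v∥ = v cosθ = 1.15×10⁷·cos57° ≈ 6.263×10⁶ m/s.
T = 2πm/(|q|B) = 2π(7.3×10⁻²⁶)/((3.2×10⁻¹⁹)(0.0986)) ≈ 1.454×10⁻⁵ s.
pitch = v∥ T = (6.263×10⁶)(1.454×10⁻⁵) ≈ 91.1 m.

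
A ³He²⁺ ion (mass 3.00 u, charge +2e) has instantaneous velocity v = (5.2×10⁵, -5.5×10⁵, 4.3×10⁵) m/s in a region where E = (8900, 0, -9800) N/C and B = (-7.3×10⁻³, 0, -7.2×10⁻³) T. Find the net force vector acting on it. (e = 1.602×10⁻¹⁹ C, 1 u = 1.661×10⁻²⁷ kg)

F ≈ (4.12×10⁻¹⁵, 1.94×10⁻¹⁶, -4.43×10⁻¹⁵) N

v×B = (3960, 605, -4020) N/C.
E + v×B = (1.29×10⁴, 605, -1.38×10⁴) N/C.
F = q(E + v×B) = (3.204×10⁻¹⁹ C)·(1.29×10⁴, 605, -1.38×10⁴) = (4.12×10⁻¹⁵, 1.94×10⁻¹⁶, -4.43×10⁻¹⁵) N.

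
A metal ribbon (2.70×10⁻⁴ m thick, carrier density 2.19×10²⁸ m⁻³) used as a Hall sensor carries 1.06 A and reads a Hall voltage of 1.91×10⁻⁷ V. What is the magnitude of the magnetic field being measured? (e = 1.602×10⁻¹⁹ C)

From V_H = IB/(n e t), B = V_H n e t / I.
B = (1.91×10⁻⁷)(2.19×10²⁸)(1.602×10⁻¹⁹)(2.70×10⁻⁴)/1.06 ≈ 0.171 T.

B ≈ 0.171 T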